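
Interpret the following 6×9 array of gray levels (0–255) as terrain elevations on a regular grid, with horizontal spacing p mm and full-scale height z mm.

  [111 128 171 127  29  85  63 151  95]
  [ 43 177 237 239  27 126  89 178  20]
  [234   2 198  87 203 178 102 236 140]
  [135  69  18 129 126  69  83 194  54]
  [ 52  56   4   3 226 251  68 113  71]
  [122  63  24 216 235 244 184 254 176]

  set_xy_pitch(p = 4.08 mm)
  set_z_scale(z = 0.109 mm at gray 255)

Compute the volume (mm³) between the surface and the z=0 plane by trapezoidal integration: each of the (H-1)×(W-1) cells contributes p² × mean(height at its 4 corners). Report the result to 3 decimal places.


height_mm = gray/255 × 0.109; cell vol = 4.08² × mean(4 corners)
unit = 4.08² × 0.109 / (4×255) = 0.00177888 mm³ per gray-sum
row 0: Σ corner-gray over 8 cells = 3923  → 6.9785
row 1: Σ corner-gray over 8 cells = 4595  → 8.1740
row 2: Σ corner-gray over 8 cells = 3951  → 7.0284
row 3: Σ corner-gray over 8 cells = 3130  → 5.5679
row 4: Σ corner-gray over 8 cells = 4303  → 7.6545
Σ rows: total corner-gray = 19902  → 35.4033 mm³

35.403


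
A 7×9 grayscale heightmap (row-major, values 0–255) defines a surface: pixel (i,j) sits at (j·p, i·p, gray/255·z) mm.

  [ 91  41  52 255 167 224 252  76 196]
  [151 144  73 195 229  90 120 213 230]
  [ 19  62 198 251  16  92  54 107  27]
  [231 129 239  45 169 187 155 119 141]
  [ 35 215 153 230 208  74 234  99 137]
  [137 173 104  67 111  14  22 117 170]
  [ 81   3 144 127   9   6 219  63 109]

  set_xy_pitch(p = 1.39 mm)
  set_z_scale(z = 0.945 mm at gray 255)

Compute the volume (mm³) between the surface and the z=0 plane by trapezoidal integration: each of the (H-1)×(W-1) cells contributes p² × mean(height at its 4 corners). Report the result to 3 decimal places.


height_mm = gray/255 × 0.945; cell vol = 1.39² × mean(4 corners)
unit = 1.39² × 0.945 / (4×255) = 0.00179003 mm³ per gray-sum
row 0: Σ corner-gray over 8 cells = 4930  → 8.8249
row 1: Σ corner-gray over 8 cells = 4115  → 7.3660
row 2: Σ corner-gray over 8 cells = 4064  → 7.2747
row 3: Σ corner-gray over 8 cells = 5056  → 9.0504
row 4: Σ corner-gray over 8 cells = 4121  → 7.3767
row 5: Σ corner-gray over 8 cells = 2855  → 5.1105
Σ rows: total corner-gray = 25141  → 45.0032 mm³

45.003


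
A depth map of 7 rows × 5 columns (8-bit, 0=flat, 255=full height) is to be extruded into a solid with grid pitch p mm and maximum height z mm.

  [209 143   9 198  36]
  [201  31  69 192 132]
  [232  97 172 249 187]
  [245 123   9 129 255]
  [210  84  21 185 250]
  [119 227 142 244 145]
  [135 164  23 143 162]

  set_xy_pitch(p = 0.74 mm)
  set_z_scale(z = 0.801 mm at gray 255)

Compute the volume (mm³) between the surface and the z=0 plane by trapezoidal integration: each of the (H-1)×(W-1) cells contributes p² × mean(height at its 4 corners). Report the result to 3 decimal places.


5.913

height_mm = gray/255 × 0.801; cell vol = 0.74² × mean(4 corners)
unit = 0.74² × 0.801 / (4×255) = 0.000430027 mm³ per gray-sum
row 0: Σ corner-gray over 4 cells = 1862  → 0.8007
row 1: Σ corner-gray over 4 cells = 2372  → 1.0200
row 2: Σ corner-gray over 4 cells = 2477  → 1.0652
row 3: Σ corner-gray over 4 cells = 2062  → 0.8867
row 4: Σ corner-gray over 4 cells = 2530  → 1.0880
row 5: Σ corner-gray over 4 cells = 2447  → 1.0523
Σ rows: total corner-gray = 13750  → 5.9129 mm³


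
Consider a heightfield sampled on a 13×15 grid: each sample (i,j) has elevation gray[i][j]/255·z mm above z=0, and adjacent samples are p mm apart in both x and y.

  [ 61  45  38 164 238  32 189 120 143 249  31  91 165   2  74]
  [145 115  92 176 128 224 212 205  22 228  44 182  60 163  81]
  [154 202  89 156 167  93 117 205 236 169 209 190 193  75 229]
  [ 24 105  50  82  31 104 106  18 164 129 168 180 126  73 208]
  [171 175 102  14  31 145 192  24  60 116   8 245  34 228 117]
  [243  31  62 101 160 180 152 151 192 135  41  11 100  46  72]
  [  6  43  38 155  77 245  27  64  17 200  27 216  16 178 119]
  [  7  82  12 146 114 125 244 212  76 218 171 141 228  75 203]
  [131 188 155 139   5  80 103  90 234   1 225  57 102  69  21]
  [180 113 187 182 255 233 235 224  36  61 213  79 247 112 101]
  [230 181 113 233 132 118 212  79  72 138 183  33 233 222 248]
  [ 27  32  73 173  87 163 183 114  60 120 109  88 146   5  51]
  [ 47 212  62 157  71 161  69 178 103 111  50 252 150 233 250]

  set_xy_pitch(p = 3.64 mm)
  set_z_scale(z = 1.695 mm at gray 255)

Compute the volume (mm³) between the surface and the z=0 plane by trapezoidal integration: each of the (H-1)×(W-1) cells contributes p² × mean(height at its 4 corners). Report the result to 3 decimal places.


height_mm = gray/255 × 1.695; cell vol = 3.64² × mean(4 corners)
unit = 3.64² × 1.695 / (4×255) = 0.0220177 mm³ per gray-sum
row 0: Σ corner-gray over 14 cells = 7077  → 155.8194
row 1: Σ corner-gray over 14 cells = 8513  → 187.4368
row 2: Σ corner-gray over 14 cells = 7489  → 164.8907
row 3: Σ corner-gray over 14 cells = 5940  → 130.7852
row 4: Σ corner-gray over 14 cells = 6075  → 133.7576
row 5: Σ corner-gray over 14 cells = 5770  → 127.0422
row 6: Σ corner-gray over 14 cells = 6629  → 145.9555
row 7: Σ corner-gray over 14 cells = 6946  → 152.9351
row 8: Σ corner-gray over 14 cells = 7683  → 169.1621
row 9: Σ corner-gray over 14 cells = 9011  → 198.4017
row 10: Σ corner-gray over 14 cells = 7160  → 157.6469
row 11: Σ corner-gray over 14 cells = 6699  → 147.4967
Σ rows: total corner-gray = 84992  → 1871.3299 mm³

1871.330


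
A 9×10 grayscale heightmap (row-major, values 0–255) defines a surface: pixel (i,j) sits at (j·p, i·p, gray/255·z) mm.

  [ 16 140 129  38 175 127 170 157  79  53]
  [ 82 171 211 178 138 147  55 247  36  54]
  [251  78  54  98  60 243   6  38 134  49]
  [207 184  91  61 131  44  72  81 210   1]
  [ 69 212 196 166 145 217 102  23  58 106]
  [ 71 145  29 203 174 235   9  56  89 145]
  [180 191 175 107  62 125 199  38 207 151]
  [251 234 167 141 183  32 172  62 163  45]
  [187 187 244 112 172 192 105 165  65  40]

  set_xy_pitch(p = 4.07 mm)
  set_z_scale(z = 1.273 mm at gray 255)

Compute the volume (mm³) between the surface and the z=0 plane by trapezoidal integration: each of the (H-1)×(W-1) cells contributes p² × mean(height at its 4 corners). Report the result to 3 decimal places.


height_mm = gray/255 × 1.273; cell vol = 4.07² × mean(4 corners)
unit = 4.07² × 1.273 / (4×255) = 0.0206736 mm³ per gray-sum
row 0: Σ corner-gray over 9 cells = 4601  → 95.1194
row 1: Σ corner-gray over 9 cells = 4224  → 87.3255
row 2: Σ corner-gray over 9 cells = 3678  → 76.0377
row 3: Σ corner-gray over 9 cells = 4369  → 90.3232
row 4: Σ corner-gray over 9 cells = 4509  → 93.2175
row 5: Σ corner-gray over 9 cells = 4635  → 95.8223
row 6: Σ corner-gray over 9 cells = 5143  → 106.3246
row 7: Σ corner-gray over 9 cells = 5315  → 109.8804
Σ rows: total corner-gray = 36474  → 754.0505 mm³

754.051


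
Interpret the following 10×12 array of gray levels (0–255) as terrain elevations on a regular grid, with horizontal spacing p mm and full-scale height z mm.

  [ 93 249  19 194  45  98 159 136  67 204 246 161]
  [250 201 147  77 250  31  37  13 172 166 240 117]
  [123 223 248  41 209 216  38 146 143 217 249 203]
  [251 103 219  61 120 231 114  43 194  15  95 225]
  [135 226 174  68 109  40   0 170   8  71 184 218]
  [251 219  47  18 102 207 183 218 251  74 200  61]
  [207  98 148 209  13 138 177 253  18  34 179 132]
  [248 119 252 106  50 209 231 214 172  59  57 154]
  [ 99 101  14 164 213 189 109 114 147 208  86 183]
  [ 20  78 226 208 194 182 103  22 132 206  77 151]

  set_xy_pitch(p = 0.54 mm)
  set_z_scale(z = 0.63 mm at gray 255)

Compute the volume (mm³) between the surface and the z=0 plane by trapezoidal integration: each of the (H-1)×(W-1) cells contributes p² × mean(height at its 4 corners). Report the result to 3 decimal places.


9.990

height_mm = gray/255 × 0.63; cell vol = 0.54² × mean(4 corners)
unit = 0.54² × 0.63 / (4×255) = 0.000180106 mm³ per gray-sum
row 0: Σ corner-gray over 11 cells = 6123  → 1.1028
row 1: Σ corner-gray over 11 cells = 6821  → 1.2285
row 2: Σ corner-gray over 11 cells = 6652  → 1.1981
row 3: Σ corner-gray over 11 cells = 5319  → 0.9580
row 4: Σ corner-gray over 11 cells = 5803  → 1.0452
row 5: Σ corner-gray over 11 cells = 6223  → 1.1208
row 6: Σ corner-gray over 11 cells = 6213  → 1.1190
row 7: Σ corner-gray over 11 cells = 6312  → 1.1368
row 8: Σ corner-gray over 11 cells = 5999  → 1.0805
Σ rows: total corner-gray = 55465  → 9.9896 mm³


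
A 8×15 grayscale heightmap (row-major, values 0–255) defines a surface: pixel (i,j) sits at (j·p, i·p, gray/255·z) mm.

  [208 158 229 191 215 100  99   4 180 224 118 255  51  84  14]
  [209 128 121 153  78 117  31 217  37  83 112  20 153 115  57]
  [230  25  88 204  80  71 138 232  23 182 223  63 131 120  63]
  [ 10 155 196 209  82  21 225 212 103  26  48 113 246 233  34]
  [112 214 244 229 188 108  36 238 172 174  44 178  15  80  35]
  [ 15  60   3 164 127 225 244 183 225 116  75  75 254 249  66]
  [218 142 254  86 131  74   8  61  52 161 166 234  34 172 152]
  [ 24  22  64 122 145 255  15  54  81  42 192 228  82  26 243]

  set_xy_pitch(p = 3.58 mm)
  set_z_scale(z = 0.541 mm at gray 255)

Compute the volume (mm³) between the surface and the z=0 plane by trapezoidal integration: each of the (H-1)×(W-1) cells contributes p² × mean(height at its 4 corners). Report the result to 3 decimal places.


343.958

height_mm = gray/255 × 0.541; cell vol = 3.58² × mean(4 corners)
unit = 3.58² × 0.541 / (4×255) = 0.00679772 mm³ per gray-sum
row 0: Σ corner-gray over 14 cells = 7034  → 47.8151
row 1: Σ corner-gray over 14 cells = 6449  → 43.8385
row 2: Σ corner-gray over 14 cells = 7235  → 49.1815
row 3: Σ corner-gray over 14 cells = 7769  → 52.8115
row 4: Σ corner-gray over 14 cells = 8068  → 54.8440
row 5: Σ corner-gray over 14 cells = 7601  → 51.6695
row 6: Σ corner-gray over 14 cells = 6443  → 43.7977
Σ rows: total corner-gray = 50599  → 343.9577 mm³


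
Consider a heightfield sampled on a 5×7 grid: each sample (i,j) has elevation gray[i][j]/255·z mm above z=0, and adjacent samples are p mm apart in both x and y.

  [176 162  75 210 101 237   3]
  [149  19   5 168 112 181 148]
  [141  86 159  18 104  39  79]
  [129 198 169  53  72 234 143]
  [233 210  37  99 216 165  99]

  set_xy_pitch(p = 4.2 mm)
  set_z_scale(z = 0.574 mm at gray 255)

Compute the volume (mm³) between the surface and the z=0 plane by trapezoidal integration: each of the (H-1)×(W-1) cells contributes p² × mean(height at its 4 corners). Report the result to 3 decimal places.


height_mm = gray/255 × 0.574; cell vol = 4.2² × mean(4 corners)
unit = 4.2² × 0.574 / (4×255) = 0.00992682 mm³ per gray-sum
row 0: Σ corner-gray over 6 cells = 3016  → 29.9393
row 1: Σ corner-gray over 6 cells = 2299  → 22.8218
row 2: Σ corner-gray over 6 cells = 2756  → 27.3583
row 3: Σ corner-gray over 6 cells = 3510  → 34.8432
Σ rows: total corner-gray = 11581  → 114.9625 mm³

114.963


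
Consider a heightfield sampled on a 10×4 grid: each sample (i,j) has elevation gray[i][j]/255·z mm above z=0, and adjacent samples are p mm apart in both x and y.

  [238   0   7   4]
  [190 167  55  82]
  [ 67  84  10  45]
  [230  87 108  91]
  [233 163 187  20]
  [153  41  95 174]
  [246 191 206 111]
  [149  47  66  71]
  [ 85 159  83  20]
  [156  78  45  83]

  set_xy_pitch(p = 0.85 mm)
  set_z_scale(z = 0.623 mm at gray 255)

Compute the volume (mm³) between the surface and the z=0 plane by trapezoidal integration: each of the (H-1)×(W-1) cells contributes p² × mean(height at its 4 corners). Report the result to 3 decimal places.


5.150

height_mm = gray/255 × 0.623; cell vol = 0.85² × mean(4 corners)
unit = 0.85² × 0.623 / (4×255) = 0.000441292 mm³ per gray-sum
row 0: Σ corner-gray over 3 cells = 972  → 0.4289
row 1: Σ corner-gray over 3 cells = 1016  → 0.4484
row 2: Σ corner-gray over 3 cells = 1011  → 0.4461
row 3: Σ corner-gray over 3 cells = 1664  → 0.7343
row 4: Σ corner-gray over 3 cells = 1552  → 0.6849
row 5: Σ corner-gray over 3 cells = 1750  → 0.7723
row 6: Σ corner-gray over 3 cells = 1597  → 0.7047
row 7: Σ corner-gray over 3 cells = 1035  → 0.4567
row 8: Σ corner-gray over 3 cells = 1074  → 0.4739
Σ rows: total corner-gray = 11671  → 5.1503 mm³


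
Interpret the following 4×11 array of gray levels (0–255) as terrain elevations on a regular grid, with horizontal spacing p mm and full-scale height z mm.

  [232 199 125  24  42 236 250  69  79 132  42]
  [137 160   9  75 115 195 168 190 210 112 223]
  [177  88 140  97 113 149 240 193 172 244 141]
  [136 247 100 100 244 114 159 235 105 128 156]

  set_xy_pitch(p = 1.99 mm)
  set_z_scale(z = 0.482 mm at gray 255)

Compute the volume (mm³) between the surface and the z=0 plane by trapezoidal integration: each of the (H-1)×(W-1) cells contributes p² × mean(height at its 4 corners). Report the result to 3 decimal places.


33.269

height_mm = gray/255 × 0.482; cell vol = 1.99² × mean(4 corners)
unit = 1.99² × 0.482 / (4×255) = 0.00187134 mm³ per gray-sum
row 0: Σ corner-gray over 10 cells = 5414  → 10.1314
row 1: Σ corner-gray over 10 cells = 6018  → 11.2617
row 2: Σ corner-gray over 10 cells = 6346  → 11.8755
Σ rows: total corner-gray = 17778  → 33.2687 mm³


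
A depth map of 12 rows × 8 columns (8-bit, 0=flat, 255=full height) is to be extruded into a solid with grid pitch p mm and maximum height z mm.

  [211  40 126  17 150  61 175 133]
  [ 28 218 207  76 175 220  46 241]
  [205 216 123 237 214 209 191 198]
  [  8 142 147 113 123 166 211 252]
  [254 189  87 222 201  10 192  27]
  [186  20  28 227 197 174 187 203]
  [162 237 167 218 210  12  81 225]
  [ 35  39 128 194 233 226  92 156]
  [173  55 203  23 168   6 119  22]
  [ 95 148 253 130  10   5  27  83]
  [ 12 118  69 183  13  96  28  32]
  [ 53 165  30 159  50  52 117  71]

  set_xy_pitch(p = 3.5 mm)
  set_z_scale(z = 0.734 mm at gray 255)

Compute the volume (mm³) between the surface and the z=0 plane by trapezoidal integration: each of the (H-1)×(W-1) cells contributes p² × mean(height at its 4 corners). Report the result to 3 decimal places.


height_mm = gray/255 × 0.734; cell vol = 3.5² × mean(4 corners)
unit = 3.5² × 0.734 / (4×255) = 0.0088152 mm³ per gray-sum
row 0: Σ corner-gray over 7 cells = 3635  → 32.0432
row 1: Σ corner-gray over 7 cells = 4936  → 43.5118
row 2: Σ corner-gray over 7 cells = 4847  → 42.7273
row 3: Σ corner-gray over 7 cells = 4147  → 36.5566
row 4: Σ corner-gray over 7 cells = 4138  → 36.4773
row 5: Σ corner-gray over 7 cells = 4292  → 37.8348
row 6: Σ corner-gray over 7 cells = 4252  → 37.4822
row 7: Σ corner-gray over 7 cells = 3358  → 29.6014
row 8: Σ corner-gray over 7 cells = 2667  → 23.5101
row 9: Σ corner-gray over 7 cells = 2382  → 20.9978
row 10: Σ corner-gray over 7 cells = 2328  → 20.5218
Σ rows: total corner-gray = 40982  → 361.2644 mm³

361.264


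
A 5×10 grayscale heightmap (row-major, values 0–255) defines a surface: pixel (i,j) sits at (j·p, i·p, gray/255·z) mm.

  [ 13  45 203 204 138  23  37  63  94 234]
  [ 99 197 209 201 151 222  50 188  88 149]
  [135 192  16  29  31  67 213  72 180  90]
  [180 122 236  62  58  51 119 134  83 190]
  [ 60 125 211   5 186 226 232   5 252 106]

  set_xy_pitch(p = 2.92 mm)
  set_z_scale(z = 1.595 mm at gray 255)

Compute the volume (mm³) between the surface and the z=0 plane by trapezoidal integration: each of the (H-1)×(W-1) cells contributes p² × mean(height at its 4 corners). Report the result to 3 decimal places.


height_mm = gray/255 × 1.595; cell vol = 2.92² × mean(4 corners)
unit = 2.92² × 1.595 / (4×255) = 0.0133329 mm³ per gray-sum
row 0: Σ corner-gray over 9 cells = 4721  → 62.9449
row 1: Σ corner-gray over 9 cells = 4685  → 62.4649
row 2: Σ corner-gray over 9 cells = 3925  → 52.3318
row 3: Σ corner-gray over 9 cells = 4750  → 63.3315
Σ rows: total corner-gray = 18081  → 241.0731 mm³

241.073


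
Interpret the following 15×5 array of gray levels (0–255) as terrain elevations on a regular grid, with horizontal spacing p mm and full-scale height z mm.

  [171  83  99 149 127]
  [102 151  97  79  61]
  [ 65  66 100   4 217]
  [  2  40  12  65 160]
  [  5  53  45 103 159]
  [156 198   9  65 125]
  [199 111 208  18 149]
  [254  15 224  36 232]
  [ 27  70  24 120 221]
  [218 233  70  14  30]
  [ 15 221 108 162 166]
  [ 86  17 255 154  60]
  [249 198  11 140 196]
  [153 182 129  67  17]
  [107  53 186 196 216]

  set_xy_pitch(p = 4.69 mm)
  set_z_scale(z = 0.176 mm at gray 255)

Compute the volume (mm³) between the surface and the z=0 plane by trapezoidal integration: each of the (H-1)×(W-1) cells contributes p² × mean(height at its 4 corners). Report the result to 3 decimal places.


height_mm = gray/255 × 0.176; cell vol = 4.69² × mean(4 corners)
unit = 4.69² × 0.176 / (4×255) = 0.00379541 mm³ per gray-sum
row 0: Σ corner-gray over 4 cells = 1777  → 6.7444
row 1: Σ corner-gray over 4 cells = 1439  → 5.4616
row 2: Σ corner-gray over 4 cells = 1018  → 3.8637
row 3: Σ corner-gray over 4 cells = 962  → 3.6512
row 4: Σ corner-gray over 4 cells = 1391  → 5.2794
row 5: Σ corner-gray over 4 cells = 1847  → 7.0101
row 6: Σ corner-gray over 4 cells = 2058  → 7.8109
row 7: Σ corner-gray over 4 cells = 1712  → 6.4977
row 8: Σ corner-gray over 4 cells = 1558  → 5.9132
row 9: Σ corner-gray over 4 cells = 2045  → 7.7616
row 10: Σ corner-gray over 4 cells = 2161  → 8.2019
row 11: Σ corner-gray over 4 cells = 2141  → 8.1260
row 12: Σ corner-gray over 4 cells = 2069  → 7.8527
row 13: Σ corner-gray over 4 cells = 2119  → 8.0425
Σ rows: total corner-gray = 24297  → 92.2170 mm³

92.217


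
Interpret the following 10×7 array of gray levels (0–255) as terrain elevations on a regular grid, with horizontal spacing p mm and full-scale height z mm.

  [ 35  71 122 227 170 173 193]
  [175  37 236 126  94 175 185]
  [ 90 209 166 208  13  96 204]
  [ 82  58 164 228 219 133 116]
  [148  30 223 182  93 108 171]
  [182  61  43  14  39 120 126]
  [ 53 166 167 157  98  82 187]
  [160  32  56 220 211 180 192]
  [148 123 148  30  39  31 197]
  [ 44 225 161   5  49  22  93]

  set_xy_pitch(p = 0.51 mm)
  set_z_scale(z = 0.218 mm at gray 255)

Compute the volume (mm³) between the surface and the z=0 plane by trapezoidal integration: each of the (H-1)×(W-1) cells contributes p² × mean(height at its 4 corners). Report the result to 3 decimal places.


height_mm = gray/255 × 0.218; cell vol = 0.51² × mean(4 corners)
unit = 0.51² × 0.218 / (4×255) = 5.559e-05 mm³ per gray-sum
row 0: Σ corner-gray over 6 cells = 3450  → 0.1918
row 1: Σ corner-gray over 6 cells = 3374  → 0.1876
row 2: Σ corner-gray over 6 cells = 3480  → 0.1935
row 3: Σ corner-gray over 6 cells = 3393  → 0.1886
row 4: Σ corner-gray over 6 cells = 2453  → 0.1364
row 5: Σ corner-gray over 6 cells = 2442  → 0.1358
row 6: Σ corner-gray over 6 cells = 3330  → 0.1851
row 7: Σ corner-gray over 6 cells = 2837  → 0.1577
row 8: Σ corner-gray over 6 cells = 2148  → 0.1194
Σ rows: total corner-gray = 26907  → 1.4958 mm³

1.496


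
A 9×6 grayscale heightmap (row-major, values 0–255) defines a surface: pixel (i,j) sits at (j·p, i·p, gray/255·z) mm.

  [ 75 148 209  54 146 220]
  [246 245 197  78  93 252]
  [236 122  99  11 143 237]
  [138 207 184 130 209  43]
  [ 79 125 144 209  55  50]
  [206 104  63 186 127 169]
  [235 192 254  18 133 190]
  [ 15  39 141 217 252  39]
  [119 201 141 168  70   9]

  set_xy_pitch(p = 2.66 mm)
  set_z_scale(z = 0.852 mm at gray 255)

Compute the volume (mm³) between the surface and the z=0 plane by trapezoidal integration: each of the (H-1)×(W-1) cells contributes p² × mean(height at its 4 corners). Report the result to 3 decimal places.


height_mm = gray/255 × 0.852; cell vol = 2.66² × mean(4 corners)
unit = 2.66² × 0.852 / (4×255) = 0.00591021 mm³ per gray-sum
row 0: Σ corner-gray over 5 cells = 3133  → 18.5167
row 1: Σ corner-gray over 5 cells = 2947  → 17.4174
row 2: Σ corner-gray over 5 cells = 2864  → 16.9268
row 3: Σ corner-gray over 5 cells = 2836  → 16.7613
row 4: Σ corner-gray over 5 cells = 2530  → 14.9528
row 5: Σ corner-gray over 5 cells = 2954  → 17.4588
row 6: Σ corner-gray over 5 cells = 2971  → 17.5592
row 7: Σ corner-gray over 5 cells = 2640  → 15.6029
Σ rows: total corner-gray = 22875  → 135.1960 mm³

135.196


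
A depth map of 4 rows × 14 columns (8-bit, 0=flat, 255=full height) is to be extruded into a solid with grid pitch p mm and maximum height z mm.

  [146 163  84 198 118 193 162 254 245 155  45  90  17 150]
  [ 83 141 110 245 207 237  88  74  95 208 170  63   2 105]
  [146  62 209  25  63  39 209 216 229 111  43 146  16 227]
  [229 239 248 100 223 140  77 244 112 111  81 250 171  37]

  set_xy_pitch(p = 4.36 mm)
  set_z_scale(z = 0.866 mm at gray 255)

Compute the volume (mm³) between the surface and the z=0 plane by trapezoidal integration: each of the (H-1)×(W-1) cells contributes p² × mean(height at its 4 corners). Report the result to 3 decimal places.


height_mm = gray/255 × 0.866; cell vol = 4.36² × mean(4 corners)
unit = 4.36² × 0.866 / (4×255) = 0.0161395 mm³ per gray-sum
row 0: Σ corner-gray over 13 cells = 7212  → 116.3982
row 1: Σ corner-gray over 13 cells = 6577  → 106.1496
row 2: Σ corner-gray over 13 cells = 7367  → 118.8999
Σ rows: total corner-gray = 21156  → 341.4478 mm³

341.448


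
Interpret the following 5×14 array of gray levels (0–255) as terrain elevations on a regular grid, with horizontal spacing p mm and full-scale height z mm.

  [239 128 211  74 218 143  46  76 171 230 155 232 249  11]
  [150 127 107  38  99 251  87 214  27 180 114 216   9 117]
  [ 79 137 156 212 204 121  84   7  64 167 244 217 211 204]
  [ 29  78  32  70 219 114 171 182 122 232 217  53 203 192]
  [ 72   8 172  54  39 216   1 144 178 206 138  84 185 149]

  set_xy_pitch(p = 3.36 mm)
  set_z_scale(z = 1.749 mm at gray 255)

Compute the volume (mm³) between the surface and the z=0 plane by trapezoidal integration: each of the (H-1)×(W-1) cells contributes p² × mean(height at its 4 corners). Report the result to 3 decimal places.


height_mm = gray/255 × 1.749; cell vol = 3.36² × mean(4 corners)
unit = 3.36² × 1.749 / (4×255) = 0.0193583 mm³ per gray-sum
row 0: Σ corner-gray over 13 cells = 7321  → 141.7224
row 1: Σ corner-gray over 13 cells = 7136  → 138.1411
row 2: Σ corner-gray over 13 cells = 7538  → 145.9232
row 3: Σ corner-gray over 13 cells = 6678  → 129.2750
Σ rows: total corner-gray = 28673  → 555.0618 mm³

555.062


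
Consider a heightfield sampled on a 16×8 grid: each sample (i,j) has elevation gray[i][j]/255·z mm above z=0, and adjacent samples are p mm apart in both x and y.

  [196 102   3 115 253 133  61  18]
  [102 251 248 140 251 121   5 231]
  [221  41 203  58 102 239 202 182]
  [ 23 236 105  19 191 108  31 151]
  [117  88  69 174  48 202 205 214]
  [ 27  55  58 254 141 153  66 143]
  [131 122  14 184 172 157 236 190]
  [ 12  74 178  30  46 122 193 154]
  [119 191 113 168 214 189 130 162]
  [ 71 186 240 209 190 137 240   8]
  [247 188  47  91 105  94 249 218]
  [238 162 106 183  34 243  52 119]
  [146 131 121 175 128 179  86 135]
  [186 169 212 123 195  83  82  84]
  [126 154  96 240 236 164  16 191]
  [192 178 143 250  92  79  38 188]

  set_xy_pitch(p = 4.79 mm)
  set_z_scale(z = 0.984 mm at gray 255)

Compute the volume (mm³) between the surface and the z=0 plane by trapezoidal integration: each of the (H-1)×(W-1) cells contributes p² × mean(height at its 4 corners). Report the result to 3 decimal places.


height_mm = gray/255 × 0.984; cell vol = 4.79² × mean(4 corners)
unit = 4.79² × 0.984 / (4×255) = 0.0221343 mm³ per gray-sum
row 0: Σ corner-gray over 7 cells = 3913  → 86.6115
row 1: Σ corner-gray over 7 cells = 4458  → 98.6747
row 2: Σ corner-gray over 7 cells = 3647  → 80.7238
row 3: Σ corner-gray over 7 cells = 3457  → 76.5183
row 4: Σ corner-gray over 7 cells = 3527  → 78.0677
row 5: Σ corner-gray over 7 cells = 3715  → 82.2290
row 6: Σ corner-gray over 7 cells = 3543  → 78.4219
row 7: Σ corner-gray over 7 cells = 3743  → 82.8487
row 8: Σ corner-gray over 7 cells = 4774  → 105.6692
row 9: Σ corner-gray over 7 cells = 4496  → 99.5158
row 10: Σ corner-gray over 7 cells = 3930  → 86.9878
row 11: Σ corner-gray over 7 cells = 3838  → 84.9515
row 12: Σ corner-gray over 7 cells = 3919  → 86.7444
row 13: Σ corner-gray over 7 cells = 4127  → 91.3483
row 14: Σ corner-gray over 7 cells = 4069  → 90.0645
Σ rows: total corner-gray = 59156  → 1309.3771 mm³

1309.377


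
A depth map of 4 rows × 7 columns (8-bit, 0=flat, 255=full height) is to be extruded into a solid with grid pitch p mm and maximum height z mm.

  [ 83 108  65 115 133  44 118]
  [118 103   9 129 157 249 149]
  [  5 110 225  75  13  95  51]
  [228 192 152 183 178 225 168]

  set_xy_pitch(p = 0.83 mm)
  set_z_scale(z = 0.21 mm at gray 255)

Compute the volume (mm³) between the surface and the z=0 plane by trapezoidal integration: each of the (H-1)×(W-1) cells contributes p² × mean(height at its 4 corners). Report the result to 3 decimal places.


1.233

height_mm = gray/255 × 0.21; cell vol = 0.83² × mean(4 corners)
unit = 0.83² × 0.21 / (4×255) = 0.000141832 mm³ per gray-sum
row 0: Σ corner-gray over 6 cells = 2692  → 0.3818
row 1: Σ corner-gray over 6 cells = 2653  → 0.3763
row 2: Σ corner-gray over 6 cells = 3348  → 0.4749
Σ rows: total corner-gray = 8693  → 1.2329 mm³


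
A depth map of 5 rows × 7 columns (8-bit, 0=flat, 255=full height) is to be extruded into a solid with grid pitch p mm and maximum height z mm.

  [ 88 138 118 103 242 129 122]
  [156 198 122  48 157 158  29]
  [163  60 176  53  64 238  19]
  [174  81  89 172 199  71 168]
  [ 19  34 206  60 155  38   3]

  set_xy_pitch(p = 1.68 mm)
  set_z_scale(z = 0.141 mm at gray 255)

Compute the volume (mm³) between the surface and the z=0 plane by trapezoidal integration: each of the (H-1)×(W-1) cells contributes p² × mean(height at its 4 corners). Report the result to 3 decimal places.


4.541

height_mm = gray/255 × 0.141; cell vol = 1.68² × mean(4 corners)
unit = 1.68² × 0.141 / (4×255) = 0.000390155 mm³ per gray-sum
row 0: Σ corner-gray over 6 cells = 3221  → 1.2567
row 1: Σ corner-gray over 6 cells = 2915  → 1.1373
row 2: Σ corner-gray over 6 cells = 2930  → 1.1432
row 3: Σ corner-gray over 6 cells = 2574  → 1.0043
Σ rows: total corner-gray = 11640  → 4.5414 mm³


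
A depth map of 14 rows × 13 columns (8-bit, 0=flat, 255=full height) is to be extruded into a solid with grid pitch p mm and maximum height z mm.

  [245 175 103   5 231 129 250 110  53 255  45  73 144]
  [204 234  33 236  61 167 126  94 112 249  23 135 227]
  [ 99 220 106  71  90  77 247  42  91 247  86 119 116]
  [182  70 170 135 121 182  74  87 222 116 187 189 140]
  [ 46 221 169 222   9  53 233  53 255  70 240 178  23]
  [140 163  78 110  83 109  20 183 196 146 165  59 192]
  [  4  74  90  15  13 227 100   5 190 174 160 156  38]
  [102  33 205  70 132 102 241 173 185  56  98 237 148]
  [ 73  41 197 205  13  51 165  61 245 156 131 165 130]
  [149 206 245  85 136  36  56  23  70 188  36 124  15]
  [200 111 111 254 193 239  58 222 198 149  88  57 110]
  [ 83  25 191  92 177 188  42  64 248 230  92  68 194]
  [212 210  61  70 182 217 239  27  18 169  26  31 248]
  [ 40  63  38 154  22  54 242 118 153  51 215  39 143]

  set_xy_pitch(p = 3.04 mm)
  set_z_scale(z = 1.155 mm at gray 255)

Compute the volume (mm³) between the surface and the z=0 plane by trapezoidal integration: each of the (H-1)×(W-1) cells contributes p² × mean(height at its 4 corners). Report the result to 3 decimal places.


842.266

height_mm = gray/255 × 1.155; cell vol = 3.04² × mean(4 corners)
unit = 3.04² × 1.155 / (4×255) = 0.0104648 mm³ per gray-sum
row 0: Σ corner-gray over 12 cells = 6618  → 69.2557
row 1: Σ corner-gray over 12 cells = 6378  → 66.7442
row 2: Σ corner-gray over 12 cells = 6435  → 67.3407
row 3: Σ corner-gray over 12 cells = 6903  → 72.2382
row 4: Σ corner-gray over 12 cells = 6431  → 67.2988
row 5: Σ corner-gray over 12 cells = 5406  → 56.5725
row 6: Σ corner-gray over 12 cells = 5764  → 60.3188
row 7: Σ corner-gray over 12 cells = 6377  → 66.7337
row 8: Σ corner-gray over 12 cells = 5637  → 58.9898
row 9: Σ corner-gray over 12 cells = 6244  → 65.3419
row 10: Σ corner-gray over 12 cells = 6781  → 70.9615
row 11: Σ corner-gray over 12 cells = 6071  → 63.5315
row 12: Σ corner-gray over 12 cells = 5441  → 56.9387
Σ rows: total corner-gray = 80486  → 842.2661 mm³


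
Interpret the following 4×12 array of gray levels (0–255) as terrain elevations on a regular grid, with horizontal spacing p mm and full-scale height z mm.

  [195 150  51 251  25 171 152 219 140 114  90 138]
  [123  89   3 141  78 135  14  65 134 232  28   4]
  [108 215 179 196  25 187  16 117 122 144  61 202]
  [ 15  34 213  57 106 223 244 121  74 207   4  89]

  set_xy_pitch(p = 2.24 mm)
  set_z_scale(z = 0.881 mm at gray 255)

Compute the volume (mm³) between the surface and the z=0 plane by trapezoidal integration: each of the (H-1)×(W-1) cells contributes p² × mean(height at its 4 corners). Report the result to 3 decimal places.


66.425

height_mm = gray/255 × 0.881; cell vol = 2.24² × mean(4 corners)
unit = 2.24² × 0.881 / (4×255) = 0.00433383 mm³ per gray-sum
row 0: Σ corner-gray over 11 cells = 5024  → 21.7732
row 1: Σ corner-gray over 11 cells = 4799  → 20.7980
row 2: Σ corner-gray over 11 cells = 5504  → 23.8534
Σ rows: total corner-gray = 15327  → 66.4246 mm³


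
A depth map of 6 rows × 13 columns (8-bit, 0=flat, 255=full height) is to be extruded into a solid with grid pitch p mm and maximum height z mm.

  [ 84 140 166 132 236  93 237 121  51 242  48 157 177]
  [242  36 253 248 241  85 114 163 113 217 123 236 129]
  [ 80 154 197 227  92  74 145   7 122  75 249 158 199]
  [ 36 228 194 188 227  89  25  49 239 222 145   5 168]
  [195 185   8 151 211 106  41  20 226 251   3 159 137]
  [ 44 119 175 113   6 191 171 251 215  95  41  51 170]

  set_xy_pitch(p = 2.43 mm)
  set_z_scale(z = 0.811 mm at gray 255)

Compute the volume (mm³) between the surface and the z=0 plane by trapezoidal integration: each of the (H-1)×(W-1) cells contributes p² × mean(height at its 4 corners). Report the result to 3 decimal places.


height_mm = gray/255 × 0.811; cell vol = 2.43² × mean(4 corners)
unit = 2.43² × 0.811 / (4×255) = 0.00469497 mm³ per gray-sum
row 0: Σ corner-gray over 12 cells = 7536  → 35.3813
row 1: Σ corner-gray over 12 cells = 7308  → 34.3109
row 2: Σ corner-gray over 12 cells = 6705  → 31.4798
row 3: Σ corner-gray over 12 cells = 6480  → 30.4234
row 4: Σ corner-gray over 12 cells = 6124  → 28.7520
Σ rows: total corner-gray = 34153  → 160.3475 mm³

160.347


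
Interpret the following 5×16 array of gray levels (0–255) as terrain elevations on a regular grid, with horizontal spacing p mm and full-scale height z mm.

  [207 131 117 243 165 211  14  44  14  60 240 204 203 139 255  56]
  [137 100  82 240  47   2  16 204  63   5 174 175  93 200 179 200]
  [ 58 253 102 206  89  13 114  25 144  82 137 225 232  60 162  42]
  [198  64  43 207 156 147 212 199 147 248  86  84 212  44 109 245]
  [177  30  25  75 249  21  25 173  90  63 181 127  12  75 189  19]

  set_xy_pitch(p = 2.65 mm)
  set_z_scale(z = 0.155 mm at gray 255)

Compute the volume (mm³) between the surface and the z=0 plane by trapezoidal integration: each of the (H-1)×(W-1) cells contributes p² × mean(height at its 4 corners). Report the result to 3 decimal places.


32.545

height_mm = gray/255 × 0.155; cell vol = 2.65² × mean(4 corners)
unit = 2.65² × 0.155 / (4×255) = 0.00106714 mm³ per gray-sum
row 0: Σ corner-gray over 15 cells = 7840  → 8.3664
row 1: Σ corner-gray over 15 cells = 7285  → 7.7741
row 2: Σ corner-gray over 15 cells = 8147  → 8.6940
row 3: Σ corner-gray over 15 cells = 7225  → 7.7101
Σ rows: total corner-gray = 30497  → 32.5447 mm³


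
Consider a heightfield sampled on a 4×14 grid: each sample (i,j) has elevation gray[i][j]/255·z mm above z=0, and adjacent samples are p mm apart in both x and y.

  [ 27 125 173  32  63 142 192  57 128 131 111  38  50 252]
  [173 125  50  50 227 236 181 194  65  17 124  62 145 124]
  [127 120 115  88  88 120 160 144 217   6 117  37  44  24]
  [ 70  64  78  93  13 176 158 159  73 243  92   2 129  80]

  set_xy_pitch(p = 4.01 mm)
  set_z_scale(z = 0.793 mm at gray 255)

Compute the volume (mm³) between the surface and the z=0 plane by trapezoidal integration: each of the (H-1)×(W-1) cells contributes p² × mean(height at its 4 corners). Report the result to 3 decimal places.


height_mm = gray/255 × 0.793; cell vol = 4.01² × mean(4 corners)
unit = 4.01² × 0.793 / (4×255) = 0.0125015 mm³ per gray-sum
row 0: Σ corner-gray over 13 cells = 6012  → 75.1590
row 1: Σ corner-gray over 13 cells = 5912  → 73.9088
row 2: Σ corner-gray over 13 cells = 5373  → 67.1705
Σ rows: total corner-gray = 17297  → 216.2383 mm³

216.238


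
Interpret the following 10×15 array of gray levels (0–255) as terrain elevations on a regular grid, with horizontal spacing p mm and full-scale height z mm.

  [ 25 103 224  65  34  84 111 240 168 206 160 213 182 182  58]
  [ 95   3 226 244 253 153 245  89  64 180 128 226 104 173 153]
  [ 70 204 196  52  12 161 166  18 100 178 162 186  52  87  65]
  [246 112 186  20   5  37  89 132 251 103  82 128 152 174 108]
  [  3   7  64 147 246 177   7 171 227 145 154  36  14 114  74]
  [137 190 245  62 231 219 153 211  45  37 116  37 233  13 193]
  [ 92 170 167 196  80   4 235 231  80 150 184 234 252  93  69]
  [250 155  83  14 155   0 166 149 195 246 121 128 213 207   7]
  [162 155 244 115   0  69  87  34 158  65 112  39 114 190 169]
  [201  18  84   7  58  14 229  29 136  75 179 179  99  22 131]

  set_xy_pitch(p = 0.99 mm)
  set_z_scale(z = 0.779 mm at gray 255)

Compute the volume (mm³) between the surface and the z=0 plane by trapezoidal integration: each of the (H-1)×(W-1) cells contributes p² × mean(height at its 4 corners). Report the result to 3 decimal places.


48.878

height_mm = gray/255 × 0.779; cell vol = 0.99² × mean(4 corners)
unit = 0.99² × 0.779 / (4×255) = 0.000748527 mm³ per gray-sum
row 0: Σ corner-gray over 14 cells = 8451  → 6.3258
row 1: Σ corner-gray over 14 cells = 7707  → 5.7689
row 2: Σ corner-gray over 14 cells = 6579  → 4.9246
row 3: Σ corner-gray over 14 cells = 6391  → 4.7838
row 4: Σ corner-gray over 14 cells = 7009  → 5.2464
row 5: Σ corner-gray over 14 cells = 8227  → 6.1581
row 6: Σ corner-gray over 14 cells = 8234  → 6.1634
row 7: Σ corner-gray over 14 cells = 7016  → 5.2517
row 8: Σ corner-gray over 14 cells = 5685  → 4.2554
Σ rows: total corner-gray = 65299  → 48.8781 mm³


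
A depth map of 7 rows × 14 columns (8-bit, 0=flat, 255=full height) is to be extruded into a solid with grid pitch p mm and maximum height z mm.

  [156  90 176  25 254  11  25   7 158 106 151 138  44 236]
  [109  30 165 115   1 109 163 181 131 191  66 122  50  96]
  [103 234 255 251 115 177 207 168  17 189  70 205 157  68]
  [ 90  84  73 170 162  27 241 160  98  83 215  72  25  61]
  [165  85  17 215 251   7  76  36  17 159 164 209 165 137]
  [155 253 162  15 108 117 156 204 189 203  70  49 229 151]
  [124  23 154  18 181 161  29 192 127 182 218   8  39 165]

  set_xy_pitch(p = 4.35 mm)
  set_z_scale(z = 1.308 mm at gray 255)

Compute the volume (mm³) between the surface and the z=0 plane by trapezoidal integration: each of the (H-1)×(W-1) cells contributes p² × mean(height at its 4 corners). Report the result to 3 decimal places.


963.940

height_mm = gray/255 × 1.308; cell vol = 4.35² × mean(4 corners)
unit = 4.35² × 1.308 / (4×255) = 0.0242653 mm³ per gray-sum
row 0: Σ corner-gray over 13 cells = 5615  → 136.2498
row 1: Σ corner-gray over 13 cells = 7114  → 172.6235
row 2: Σ corner-gray over 13 cells = 7232  → 175.4868
row 3: Σ corner-gray over 13 cells = 6075  → 147.4118
row 4: Σ corner-gray over 13 cells = 6920  → 167.9160
row 5: Σ corner-gray over 13 cells = 6769  → 164.2520
Σ rows: total corner-gray = 39725  → 963.9400 mm³


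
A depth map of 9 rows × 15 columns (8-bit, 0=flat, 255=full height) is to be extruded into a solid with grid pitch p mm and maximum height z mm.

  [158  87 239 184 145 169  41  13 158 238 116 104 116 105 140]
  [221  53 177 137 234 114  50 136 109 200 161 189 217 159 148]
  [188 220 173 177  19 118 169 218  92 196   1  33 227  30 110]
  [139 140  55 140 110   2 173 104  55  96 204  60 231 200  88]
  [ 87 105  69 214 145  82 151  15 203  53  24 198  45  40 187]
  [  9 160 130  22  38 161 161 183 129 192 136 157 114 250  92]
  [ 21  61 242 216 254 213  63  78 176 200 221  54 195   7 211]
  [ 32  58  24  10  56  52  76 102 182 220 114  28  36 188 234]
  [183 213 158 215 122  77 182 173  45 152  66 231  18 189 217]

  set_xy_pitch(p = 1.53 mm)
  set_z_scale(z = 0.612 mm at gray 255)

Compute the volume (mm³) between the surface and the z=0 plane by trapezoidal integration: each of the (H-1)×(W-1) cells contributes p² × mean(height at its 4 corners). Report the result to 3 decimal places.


height_mm = gray/255 × 0.612; cell vol = 1.53² × mean(4 corners)
unit = 1.53² × 0.612 / (4×255) = 0.00140454 mm³ per gray-sum
row 0: Σ corner-gray over 14 cells = 7969  → 11.1928
row 1: Σ corner-gray over 14 cells = 7885  → 11.0748
row 2: Σ corner-gray over 14 cells = 7011  → 9.8472
row 3: Σ corner-gray over 14 cells = 6329  → 8.8893
row 4: Σ corner-gray over 14 cells = 6729  → 9.4511
row 5: Σ corner-gray over 14 cells = 7959  → 11.1787
row 6: Σ corner-gray over 14 cells = 6750  → 9.4806
row 7: Σ corner-gray over 14 cells = 6640  → 9.3261
Σ rows: total corner-gray = 57272  → 80.4408 mm³

80.441


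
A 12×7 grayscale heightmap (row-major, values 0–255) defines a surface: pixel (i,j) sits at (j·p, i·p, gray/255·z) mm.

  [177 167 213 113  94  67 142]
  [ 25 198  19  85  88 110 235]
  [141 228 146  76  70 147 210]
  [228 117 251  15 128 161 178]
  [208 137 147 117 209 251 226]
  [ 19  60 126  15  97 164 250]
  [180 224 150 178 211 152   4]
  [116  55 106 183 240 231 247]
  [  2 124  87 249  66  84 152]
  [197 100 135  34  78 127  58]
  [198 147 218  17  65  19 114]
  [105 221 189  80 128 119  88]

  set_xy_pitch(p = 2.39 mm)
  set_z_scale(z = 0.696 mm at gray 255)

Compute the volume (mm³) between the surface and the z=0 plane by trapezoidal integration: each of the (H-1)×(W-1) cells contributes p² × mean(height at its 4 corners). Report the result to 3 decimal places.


136.566

height_mm = gray/255 × 0.696; cell vol = 2.39² × mean(4 corners)
unit = 2.39² × 0.696 / (4×255) = 0.00389767 mm³ per gray-sum
row 0: Σ corner-gray over 6 cells = 2887  → 11.2526
row 1: Σ corner-gray over 6 cells = 2945  → 11.4786
row 2: Σ corner-gray over 6 cells = 3435  → 13.3885
row 3: Σ corner-gray over 6 cells = 3906  → 15.2243
row 4: Σ corner-gray over 6 cells = 3349  → 13.0533
row 5: Σ corner-gray over 6 cells = 3207  → 12.4998
row 6: Σ corner-gray over 6 cells = 4007  → 15.6180
row 7: Σ corner-gray over 6 cells = 3367  → 13.1234
row 8: Σ corner-gray over 6 cells = 2577  → 10.0443
row 9: Σ corner-gray over 6 cells = 2447  → 9.5376
row 10: Σ corner-gray over 6 cells = 2911  → 11.3461
Σ rows: total corner-gray = 35038  → 136.5665 mm³


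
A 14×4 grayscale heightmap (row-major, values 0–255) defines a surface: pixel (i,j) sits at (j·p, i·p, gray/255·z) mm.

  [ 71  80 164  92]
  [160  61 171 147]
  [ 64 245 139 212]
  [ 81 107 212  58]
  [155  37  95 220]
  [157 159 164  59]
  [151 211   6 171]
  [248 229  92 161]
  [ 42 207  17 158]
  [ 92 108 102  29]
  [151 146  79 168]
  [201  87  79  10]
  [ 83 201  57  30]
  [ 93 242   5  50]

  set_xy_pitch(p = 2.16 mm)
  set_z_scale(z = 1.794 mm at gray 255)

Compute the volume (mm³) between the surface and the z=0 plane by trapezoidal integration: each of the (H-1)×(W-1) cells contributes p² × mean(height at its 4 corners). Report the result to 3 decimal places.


158.769

height_mm = gray/255 × 1.794; cell vol = 2.16² × mean(4 corners)
unit = 2.16² × 1.794 / (4×255) = 0.00820597 mm³ per gray-sum
row 0: Σ corner-gray over 3 cells = 1422  → 11.6689
row 1: Σ corner-gray over 3 cells = 1815  → 14.8938
row 2: Σ corner-gray over 3 cells = 1821  → 14.9431
row 3: Σ corner-gray over 3 cells = 1416  → 11.6196
row 4: Σ corner-gray over 3 cells = 1501  → 12.3172
row 5: Σ corner-gray over 3 cells = 1618  → 13.2773
row 6: Σ corner-gray over 3 cells = 1807  → 14.8282
row 7: Σ corner-gray over 3 cells = 1699  → 13.9419
row 8: Σ corner-gray over 3 cells = 1189  → 9.7569
row 9: Σ corner-gray over 3 cells = 1310  → 10.7498
row 10: Σ corner-gray over 3 cells = 1312  → 10.7662
row 11: Σ corner-gray over 3 cells = 1172  → 9.6174
row 12: Σ corner-gray over 3 cells = 1266  → 10.3888
Σ rows: total corner-gray = 19348  → 158.7691 mm³
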